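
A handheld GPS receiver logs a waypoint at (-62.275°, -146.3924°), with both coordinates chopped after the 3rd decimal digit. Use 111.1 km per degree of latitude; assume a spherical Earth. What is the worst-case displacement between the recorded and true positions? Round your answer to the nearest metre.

123 metres

Truncating at 3 decimal places can drop up to a full unit in the last place, so each coordinate may be off by as much as 0.001°.
North–south component: 0.001° × 111100 = 111.1 m.
E–W at 62.275°: 0.001° × 111100 × cos 62.275° = 0.001 × 111100 × 0.4652 ≈ 51.6869 m.
Worst case both components are at the extreme and orthogonal: √(111.1² + 51.6869²) ≈ 122.535 m.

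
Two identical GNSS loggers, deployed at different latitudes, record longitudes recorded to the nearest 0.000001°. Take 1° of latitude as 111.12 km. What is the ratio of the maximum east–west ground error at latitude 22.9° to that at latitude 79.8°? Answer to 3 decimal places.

5.202

Rounding to 6 decimal places leaves the longitude within ±5e-07° of the true value.
At 22.9°: 5e-07° × 111120 × cos 22.9° = 5e-07 × 111120 × 0.9212 ≈ 0.051181 m.
At 79.8°: 5e-07° × 111120 × cos 79.8° = 5e-07 × 111120 × 0.1771 ≈ 0.0098388 m.
Ratio: 0.051181 / 0.0098388 = cos 22.9° / cos 79.8° ≈ 5.2019.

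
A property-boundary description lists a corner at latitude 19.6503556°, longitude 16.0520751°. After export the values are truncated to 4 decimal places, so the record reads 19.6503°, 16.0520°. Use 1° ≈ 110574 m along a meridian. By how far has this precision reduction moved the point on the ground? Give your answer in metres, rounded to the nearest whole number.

10 metres

The latitude changed by +0.0000556° and the longitude by +0.0000751°.
North–south shift: 0.0000556 × 110574 = 6.14791 m.
East–west at this latitude: 0.0000751° × 110574 × cos 19.6503° ≈ 0.0000751 × 104134 = 7.8205 m.
Hypotenuse of the two orthogonal shifts: √(6.14791² + 7.8205²) = 9.94772 m.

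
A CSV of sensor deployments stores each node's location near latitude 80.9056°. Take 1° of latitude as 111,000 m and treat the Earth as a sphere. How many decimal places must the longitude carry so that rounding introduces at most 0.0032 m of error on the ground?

At 80.9056° one degree of longitude covers 111000 × cos 80.9056° ≈ 111000 × 0.1581 ≈ 17544.8 m.
Rounding to N decimal places gives at most 0.5 × 10⁻ᴺ degrees of error, i.e. 0.5 × 10⁻ᴺ × 17544.8 m.
Need 0.5 × 17544.8 × 10⁻ᴺ ≤ 0.0032 → 10⁻ᴺ ≤ 3.648e-07, so N ≥ 6.44.
N = 6 would give 0.00877 m (too coarse); N = 7 gives 0.000877 m ≤ 0.0032 m.

7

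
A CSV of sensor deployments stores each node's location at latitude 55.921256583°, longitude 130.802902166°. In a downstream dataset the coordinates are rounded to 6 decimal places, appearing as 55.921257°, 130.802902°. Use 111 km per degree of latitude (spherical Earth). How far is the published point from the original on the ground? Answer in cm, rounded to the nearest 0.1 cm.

Δlat = 55.921256583 − 55.921257 = -0.000000417°; Δlon = 130.802902166 − 130.802902 = +0.000000166°.
North–south shift: -0.000000417 × 111000 = -0.046287 m.
East–west at this latitude: 0.000000166° × 111000 × cos 55.9213° ≈ 0.000000166 × 62196.8 = 0.0103247 m.
Distance: √(0.046287² + 0.0103247²) ≈ 0.0474245 m.
That is 0.0474245 m = 4.7425 cm.

4.7 cm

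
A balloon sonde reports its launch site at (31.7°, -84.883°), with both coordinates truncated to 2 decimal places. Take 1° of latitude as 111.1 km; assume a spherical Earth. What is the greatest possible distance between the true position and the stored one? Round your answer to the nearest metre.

1459 metres

Truncating at 2 decimal places can drop up to a full unit in the last place, so each coordinate may be off by as much as 0.01°.
N–S: 0.01° × 111100 m/° = 1111 m.
East–west component at 31.7°: 0.01° × 111100 × cos 31.7° ≈ 0.01 × 94525.1 ≈ 945.251 m.
Combining orthogonally: (1111² + 945.251²)^½ ≈ 1458.71 m.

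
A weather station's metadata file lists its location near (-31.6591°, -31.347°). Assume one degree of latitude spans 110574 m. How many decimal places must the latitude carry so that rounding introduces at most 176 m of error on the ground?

One degree of latitude covers 110574 m.
N decimal places → at most half a unit in the last place, 0.5 × 10⁻ᴺ° = 110574/2 × 10⁻ᴺ m.
Setting 55287 × 10⁻ᴺ ≤ 176 gives 10ᴺ ≥ 314.1, i.e. N ≥ 2.50.
So 3 decimal places suffice (55.3 m); 2 would allow up to 553 m.

3 decimal places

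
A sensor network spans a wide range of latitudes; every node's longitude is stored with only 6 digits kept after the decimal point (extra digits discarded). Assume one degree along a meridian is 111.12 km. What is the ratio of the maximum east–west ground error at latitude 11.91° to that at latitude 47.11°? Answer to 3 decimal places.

Truncating at 6 decimal places can drop up to a full unit in the last place, so the longitude may be off by as much as 1e-06°.
At 11.91°: 1e-06° × 111120 × cos 11.91° = 1e-06 × 111120 × 0.9785 ≈ 0.10873 m.
Error at 47.11° = 1e-06° × 111120 × cos 47.11° ≈ 0.11112 × 0.6806 = 0.075627 m.
Ratio: 0.10873 / 0.075627 = cos 11.91° / cos 47.11° ≈ 1.4377.

1.438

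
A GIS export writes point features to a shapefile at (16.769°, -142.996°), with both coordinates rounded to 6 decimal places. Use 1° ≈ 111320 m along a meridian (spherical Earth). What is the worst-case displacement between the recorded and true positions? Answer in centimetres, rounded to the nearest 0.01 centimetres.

Rounding to 6 decimal places leaves each coordinate within ±5e-07° of the true value.
Latitude error → 5e-07 × 111320 = 0.05566 m along the meridian.
E–W at 16.769°: 5e-07° × 111320 × cos 16.769° = 5e-07 × 111320 × 0.9575 ≈ 0.0532931 m.
Combining orthogonally: (0.05566² + 0.0532931²)^½ ≈ 0.0770597 m.
That is 0.0770597 m = 7.706 cm.

7.71 centimetres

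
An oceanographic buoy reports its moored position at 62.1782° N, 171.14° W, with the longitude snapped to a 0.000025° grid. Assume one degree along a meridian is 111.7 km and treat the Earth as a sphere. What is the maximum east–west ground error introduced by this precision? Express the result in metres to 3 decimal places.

0.652 metres

With a 0.000025° grid the true value lies within half a step, ±0.000025°/2 = ±1.25e-05°, of the stored one.
One degree of longitude at 62.1782° is 111700 × cos 62.1782° ≈ 111700 × 0.4667 = 52133 m.
East–west error: 1.25e-05° × 52133 m/° ≈ 0.651662 m.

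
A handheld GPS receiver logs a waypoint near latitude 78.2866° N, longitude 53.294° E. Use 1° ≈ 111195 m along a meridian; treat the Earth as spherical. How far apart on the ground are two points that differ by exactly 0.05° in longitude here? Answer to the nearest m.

1129 m

0.05° of longitude at 78.2866° is 0.05 × 111195 × cos 78.2866° ≈ 0.05 × 22574.4 = 1128.72 m.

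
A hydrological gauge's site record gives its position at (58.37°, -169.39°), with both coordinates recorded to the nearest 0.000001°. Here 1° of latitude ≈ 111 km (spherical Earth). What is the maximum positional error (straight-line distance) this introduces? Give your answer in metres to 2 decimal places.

0.06 metres

Rounding to 6 decimal places leaves each coordinate within ±5e-07° of the true value.
N–S: 5e-07° × 111000 m/° = 0.0555 m.
Longitude error → 5e-07 × 111000 × cos 58.37° = 5e-07 × 111000 × 0.5244 ≈ 0.029106 m.
Combining orthogonally: (0.0555² + 0.029106²)^½ ≈ 0.062669 m.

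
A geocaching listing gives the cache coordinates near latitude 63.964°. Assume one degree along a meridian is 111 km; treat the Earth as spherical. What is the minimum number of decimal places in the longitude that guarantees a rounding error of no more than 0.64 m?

5 decimal places

At 63.964° one degree of longitude covers 111000 × cos 63.964° ≈ 111000 × 0.4389 ≈ 48721.9 m.
Rounding to N decimal places gives at most 0.5 × 10⁻ᴺ degrees of error, i.e. 0.5 × 10⁻ᴺ × 48721.9 m.
Need 0.5 × 48721.9 × 10⁻ᴺ ≤ 0.64 → 10⁻ᴺ ≤ 2.627e-05, so N ≥ 4.58.
N = 4 would give 2.44 m (too coarse); N = 5 gives 0.244 m ≤ 0.64 m.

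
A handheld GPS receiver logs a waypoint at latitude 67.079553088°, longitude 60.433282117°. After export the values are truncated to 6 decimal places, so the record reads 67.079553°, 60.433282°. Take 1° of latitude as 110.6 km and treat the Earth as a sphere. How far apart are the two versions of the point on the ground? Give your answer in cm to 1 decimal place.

1.1 cm

The latitude changed by +0.000000088° and the longitude by +0.000000117°.
North–south shift: 0.000000088 × 110600 = 0.0097328 m.
East–west at this latitude: 0.000000117° × 110600 × cos 67.0796° ≈ 0.000000117 × 43073.5 = 0.0050396 m.
Combined displacement = (0.0097328² + 0.0050396²)^½ ≈ 0.0109602 m.
That is 0.0109602 m = 1.096 cm.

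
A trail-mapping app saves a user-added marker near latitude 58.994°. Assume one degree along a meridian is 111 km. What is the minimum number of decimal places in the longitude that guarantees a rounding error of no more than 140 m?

At 58.994° one degree of longitude covers 111000 × cos 58.994° ≈ 111000 × 0.5151 ≈ 57179.2 m.
With N decimal places the half-ulp bound is 0.5·10⁻ᴺ°, or 0.5·10⁻ᴺ × 57179.2 m on the ground.
Setting 28589.6 × 10⁻ᴺ ≤ 140 gives 10ᴺ ≥ 204.2, i.e. N ≥ 2.31.
So 3 decimal places suffice (28.6 m); 2 would allow up to 286 m.

3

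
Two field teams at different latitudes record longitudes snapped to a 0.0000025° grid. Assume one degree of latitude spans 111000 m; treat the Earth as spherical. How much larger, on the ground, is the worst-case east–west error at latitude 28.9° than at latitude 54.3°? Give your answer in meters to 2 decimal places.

0.04 meters

With a 0.0000025° grid the true value lies within half a step, ±0.0000025°/2 = ±1.25e-06°, of the stored one.
At 28.9°: 1.25e-06° × 111000 × cos 28.9° = 1.25e-06 × 111000 × 0.8755 ≈ 0.12147 m.
At 54.3°: 1.25e-06° × 111000 × cos 54.3° = 1.25e-06 × 111000 × 0.5835 ≈ 0.080966 m.
So the lower-latitude error exceeds the higher by 0.12147 − 0.080966 = 0.040504 m.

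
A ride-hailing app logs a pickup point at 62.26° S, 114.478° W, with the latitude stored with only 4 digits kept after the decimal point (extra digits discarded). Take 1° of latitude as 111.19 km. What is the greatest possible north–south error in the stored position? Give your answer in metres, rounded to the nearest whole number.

11 metres

Truncating at 4 decimal places can drop up to a full unit in the last place, so the latitude may be off by as much as 0.0001°.
North–south distance: 0.0001° × 111190 m/° = 11.119 m.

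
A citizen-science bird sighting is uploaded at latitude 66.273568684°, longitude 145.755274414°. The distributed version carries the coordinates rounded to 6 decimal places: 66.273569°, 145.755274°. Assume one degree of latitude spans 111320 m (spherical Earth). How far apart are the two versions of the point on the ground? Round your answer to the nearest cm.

Δlat = 66.273568684 − 66.273569 = -0.000000316°; Δlon = 145.755274414 − 145.755274 = +0.000000414°.
N–S: -0.000000316° × 111320 m/° = -0.0351771 m.
East–west at this latitude: 0.000000414° × 111320 × cos 66.2736° ≈ 0.000000414 × 44791.8 = 0.0185438 m.
Hypotenuse of the two orthogonal shifts: √(0.0351771² + 0.0185438²) = 0.0397656 m.
That is 0.0397656 m = 3.9766 cm.

4 cm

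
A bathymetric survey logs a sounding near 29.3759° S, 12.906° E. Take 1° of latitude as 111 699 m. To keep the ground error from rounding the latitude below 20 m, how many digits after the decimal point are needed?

4 decimal places

One degree of latitude covers 111699 m.
With N decimal places the half-ulp bound is 0.5·10⁻ᴺ°, or 0.5·10⁻ᴺ × 111699 m on the ground.
Setting 55849.5 × 10⁻ᴺ ≤ 20 gives 10ᴺ ≥ 2792, i.e. N ≥ 3.45.
At 3 places the error can reach 55.8 m, but 4 places keeps it to 5.58 m.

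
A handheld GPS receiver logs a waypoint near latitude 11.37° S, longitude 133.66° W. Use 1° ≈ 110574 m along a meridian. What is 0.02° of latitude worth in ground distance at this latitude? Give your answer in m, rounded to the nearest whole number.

0.02° × 110574 m/° = 2211.48 m.

2211 m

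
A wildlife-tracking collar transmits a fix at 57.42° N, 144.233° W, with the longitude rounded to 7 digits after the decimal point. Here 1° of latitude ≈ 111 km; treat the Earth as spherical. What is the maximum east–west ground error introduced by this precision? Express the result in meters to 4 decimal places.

Rounding to 7 decimal places leaves the longitude within ±5e-08° of the true value.
Parallels shrink by cos φ, so at 57.42° a degree of longitude is 111000 × 0.5385 ≈ 59770.9 m.
East–west error: 5e-08° × 59770.9 m/° ≈ 0.00298855 m.

0.0030 meters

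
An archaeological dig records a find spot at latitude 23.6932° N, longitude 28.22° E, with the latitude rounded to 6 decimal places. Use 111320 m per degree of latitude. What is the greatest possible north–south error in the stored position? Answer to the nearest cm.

Rounding to 6 decimal places leaves the latitude within ±5e-07° of the true value.
So the N–S error is at most 5e-07 × 111320 = 0.05566 m.
That is 0.05566 m = 5.566 cm.

6 cm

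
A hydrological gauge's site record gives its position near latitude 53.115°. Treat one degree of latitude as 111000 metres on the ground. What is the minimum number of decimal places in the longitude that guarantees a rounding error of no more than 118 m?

At 53.115° one degree of longitude covers 111000 × cos 53.115° ≈ 111000 × 0.6002 ≈ 66623.4 m.
With N decimal places the half-ulp bound is 0.5·10⁻ᴺ°, or 0.5·10⁻ᴺ × 66623.4 m on the ground.
Setting 33311.7 × 10⁻ᴺ ≤ 118 gives 10ᴺ ≥ 282.3, i.e. N ≥ 2.45.
N = 2 would give 333 m (too coarse); N = 3 gives 33.3 m ≤ 118 m.

3 decimal places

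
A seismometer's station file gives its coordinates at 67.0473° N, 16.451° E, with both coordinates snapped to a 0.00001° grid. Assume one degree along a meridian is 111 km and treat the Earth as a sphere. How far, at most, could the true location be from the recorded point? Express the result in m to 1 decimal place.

With a 0.00001° grid the true value lies within half a step, ±0.00001°/2 = ±5e-06°, of the stored one.
North–south component: 5e-06° × 111000 = 0.555 m.
East–west component at 67.0473°: 5e-06° × 111000 × cos 67.0473° ≈ 5e-06 × 43286.8 ≈ 0.216434 m.
The two errors are perpendicular, so the maximum displacement is √(0.555² + 0.216434²) ≈ 0.595709 m.

0.6 m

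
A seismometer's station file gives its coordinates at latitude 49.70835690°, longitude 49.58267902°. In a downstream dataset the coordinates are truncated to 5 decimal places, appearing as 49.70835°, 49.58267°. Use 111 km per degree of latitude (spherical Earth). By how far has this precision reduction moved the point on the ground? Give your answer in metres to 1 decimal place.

Δlat = 49.70835690 − 49.70835 = +0.00000690°; Δlon = 49.58267902 − 49.58267 = +0.00000902°.
North–south shift: 0.00000690 × 111000 = 0.7659 m.
E–W at 49.7084°: 0.00000902° × 111000 × cos 49.7084° = 0.00000902 × 111000 × 0.6467 ≈ 0.647468 m.
Combined displacement = (0.7659² + 0.647468²)^½ ≈ 1.0029 m.

1.0 metres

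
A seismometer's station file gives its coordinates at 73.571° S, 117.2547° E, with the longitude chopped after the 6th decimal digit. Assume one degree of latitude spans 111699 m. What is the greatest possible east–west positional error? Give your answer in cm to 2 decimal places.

Truncating at 6 decimal places can drop up to a full unit in the last place, so the longitude may be off by as much as 1e-06°.
Parallels shrink by cos φ, so at 73.571° a degree of longitude is 111699 × 0.2828 ≈ 31591.5 m.
Maximum E–W displacement: 1e-06 × 31591.5 = 0.0315915 m.
That is 0.0315915 m = 3.1591 cm.

3.16 cm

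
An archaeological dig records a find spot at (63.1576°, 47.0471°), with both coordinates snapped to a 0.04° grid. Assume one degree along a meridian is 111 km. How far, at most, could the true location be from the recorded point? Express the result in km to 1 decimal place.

2.4 km

With a 0.04° grid the true value lies within half a step, ±0.04°/2 = ±0.02°, of the stored one.
North–south component: 0.02° × 111000 = 2220 m.
Longitude error → 0.02 × 111000 × cos 63.1576° = 0.02 × 111000 × 0.4515 ≈ 1002.41 m.
The two errors are perpendicular, so the maximum displacement is √(2220² + 1002.41²) ≈ 2435.82 m.
That is 2435.82 m = 2.4358 km.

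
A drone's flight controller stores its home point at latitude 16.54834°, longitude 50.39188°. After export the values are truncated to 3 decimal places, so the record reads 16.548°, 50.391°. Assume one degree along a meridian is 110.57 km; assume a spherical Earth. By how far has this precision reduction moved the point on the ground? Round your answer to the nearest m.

101 m

Δlat = 16.54834 − 16.548 = +0.00034°; Δlon = 50.39188 − 50.391 = +0.00088°.
North–south shift: 0.00034 × 110570 = 37.5938 m.
East–west at this latitude: 0.00088° × 110570 × cos 16.548° ≈ 0.00088 × 105990 = 93.2715 m.
Combined displacement = (37.5938² + 93.2715²)^½ ≈ 100.563 m.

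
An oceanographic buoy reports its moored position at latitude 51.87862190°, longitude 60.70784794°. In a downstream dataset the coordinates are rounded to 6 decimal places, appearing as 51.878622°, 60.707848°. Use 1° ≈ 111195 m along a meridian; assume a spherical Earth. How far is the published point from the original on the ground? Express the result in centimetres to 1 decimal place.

Δlat = 51.87862190 − 51.878622 = -0.00000010°; Δlon = 60.70784794 − 60.707848 = -0.00000006°.
North–south shift: -0.00000010 × 111195 = -0.0111195 m.
East–west at this latitude: -0.00000006° × 111195 × cos 51.8786° ≈ -0.00000006 × 68643.9 = -0.00411864 m.
Hypotenuse of the two orthogonal shifts: √(0.0111195² + 0.00411864²) = 0.0118578 m.
That is 0.0118578 m = 1.1858 cm.

1.2 centimetres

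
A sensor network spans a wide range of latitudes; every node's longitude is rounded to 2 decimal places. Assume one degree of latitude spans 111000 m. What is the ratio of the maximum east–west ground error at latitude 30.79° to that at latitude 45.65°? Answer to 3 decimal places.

Rounding to 2 decimal places leaves the longitude within ±0.005° of the true value.
At 30.79°: 0.005° × 111000 × cos 30.79° = 0.005 × 111000 × 0.8590 ≈ 476.77 m.
Error at 45.65° = 0.005° × 111000 × cos 45.65° ≈ 555 × 0.6990 = 387.97 m.
Ratio: 476.77 / 387.97 = cos 30.79° / cos 45.65° ≈ 1.2289.

1.229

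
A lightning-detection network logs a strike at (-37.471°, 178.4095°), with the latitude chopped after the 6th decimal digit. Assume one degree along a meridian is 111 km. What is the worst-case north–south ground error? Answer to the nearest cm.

Truncating at 6 decimal places can drop up to a full unit in the last place, so the latitude may be off by as much as 1e-06°.
So the N–S error is at most 1e-06 × 111000 = 0.111 m.
That is 0.111 m = 11.1 cm.

11 cm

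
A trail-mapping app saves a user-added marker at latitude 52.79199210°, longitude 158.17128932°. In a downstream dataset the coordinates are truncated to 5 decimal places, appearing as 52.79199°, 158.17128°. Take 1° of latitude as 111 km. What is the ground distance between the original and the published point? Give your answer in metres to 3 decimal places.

0.668 metres

Δlat = 52.79199210 − 52.79199 = +0.00000210°; Δlon = 158.17128932 − 158.17128 = +0.00000932°.
North–south shift: 0.00000210 × 111000 = 0.2331 m.
East–west at this latitude: 0.00000932° × 111000 × cos 52.792° ≈ 0.00000932 × 67122.9 = 0.625585 m.
Hypotenuse of the two orthogonal shifts: √(0.2331² + 0.625585²) = 0.667602 m.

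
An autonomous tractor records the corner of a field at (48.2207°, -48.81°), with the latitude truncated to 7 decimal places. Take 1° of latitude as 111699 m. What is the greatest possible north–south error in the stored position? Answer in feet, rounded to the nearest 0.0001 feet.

0.0366 feet

Truncating at 7 decimal places can drop up to a full unit in the last place, so the latitude may be off by as much as 1e-07°.
North–south distance: 1e-07° × 111699 m/° = 0.0111699 m.
In feet: 0.0111699 m ÷ 0.3048 ≈ 0.036647 ft.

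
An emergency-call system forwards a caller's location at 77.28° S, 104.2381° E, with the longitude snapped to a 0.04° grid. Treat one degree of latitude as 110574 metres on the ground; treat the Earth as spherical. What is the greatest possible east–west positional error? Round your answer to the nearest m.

487 m

With a 0.04° grid the true value lies within half a step, ±0.04°/2 = ±0.02°, of the stored one.
At latitude 77.28° a degree of longitude spans 110574 m × cos 77.28° = 110574 × 0.2202 ≈ 24346.9 m.
So at most 0.02° × 24346.9 ≈ 486.939 m east–west.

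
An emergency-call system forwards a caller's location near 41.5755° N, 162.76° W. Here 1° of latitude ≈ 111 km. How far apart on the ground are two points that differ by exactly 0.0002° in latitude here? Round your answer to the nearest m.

22 m

0.0002° × 111000 m/° = 22.2 m.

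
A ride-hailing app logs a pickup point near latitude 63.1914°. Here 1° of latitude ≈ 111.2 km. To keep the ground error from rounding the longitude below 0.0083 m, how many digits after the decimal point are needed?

At 63.1914° one degree of longitude covers 111200 × cos 63.1914° ≈ 111200 × 0.4510 ≈ 50152.5 m.
Rounding to N decimal places gives at most 0.5 × 10⁻ᴺ degrees of error, i.e. 0.5 × 10⁻ᴺ × 50152.5 m.
Setting 25076.2 × 10⁻ᴺ ≤ 0.0083 gives 10ᴺ ≥ 3.021e+06, i.e. N ≥ 6.48.
So 7 decimal places suffice (0.00251 m); 6 would allow up to 0.0251 m.

7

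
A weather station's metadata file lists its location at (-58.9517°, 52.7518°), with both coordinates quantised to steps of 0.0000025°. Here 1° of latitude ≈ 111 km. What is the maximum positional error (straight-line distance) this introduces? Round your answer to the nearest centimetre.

With a 0.0000025° grid the true value lies within half a step, ±0.0000025°/2 = ±1.25e-06°, of the stored one.
Latitude error → 1.25e-06 × 111000 = 0.13875 m along the meridian.
Longitude error → 1.25e-06 × 111000 × cos 58.9517° = 1.25e-06 × 111000 × 0.5158 ≈ 0.0715618 m.
Worst case both components are at the extreme and orthogonal: √(0.13875² + 0.0715618²) ≈ 0.156117 m.
That is 0.156117 m = 15.612 cm.

16 centimetres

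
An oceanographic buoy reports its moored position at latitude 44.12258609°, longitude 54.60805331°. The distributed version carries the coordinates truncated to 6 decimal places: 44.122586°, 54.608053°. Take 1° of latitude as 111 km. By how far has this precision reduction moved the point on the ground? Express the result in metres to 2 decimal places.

0.03 metres

Δlat = 44.12258609 − 44.122586 = +0.00000009°; Δlon = 54.60805331 − 54.608053 = +0.00000031°.
North–south shift: 0.00000009 × 111000 = 0.00999 m.
East–west at this latitude: 0.00000031° × 111000 × cos 44.1226° ≈ 0.00000031 × 79681.6 = 0.0247013 m.
Combined displacement = (0.00999² + 0.0247013²)^½ ≈ 0.026645 m.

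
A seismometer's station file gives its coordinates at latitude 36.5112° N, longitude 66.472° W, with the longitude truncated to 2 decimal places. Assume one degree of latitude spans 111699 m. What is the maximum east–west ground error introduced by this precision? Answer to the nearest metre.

Truncating at 2 decimal places can drop up to a full unit in the last place, so the longitude may be off by as much as 0.01°.
One degree of longitude at 36.5112° is 111699 × cos 36.5112° ≈ 111699 × 0.8037 = 89777 m.
So at most 0.01° × 89777 ≈ 897.77 m east–west.

898 metres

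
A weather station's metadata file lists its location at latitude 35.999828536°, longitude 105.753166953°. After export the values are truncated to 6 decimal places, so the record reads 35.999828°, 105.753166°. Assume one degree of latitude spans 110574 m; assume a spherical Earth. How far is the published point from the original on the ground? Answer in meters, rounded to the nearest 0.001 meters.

0.104 meters

Δlat = 35.999828536 − 35.999828 = +0.000000536°; Δlon = 105.753166953 − 105.753166 = +0.000000953°.
N–S: 0.000000536° × 110574 m/° = 0.0592677 m.
E–W at 35.9998°: 0.000000953° × 110574 × cos 35.9998° = 0.000000953 × 110574 × 0.8090 ≈ 0.085252 m.
Hypotenuse of the two orthogonal shifts: √(0.0592677² + 0.085252²) = 0.103829 m.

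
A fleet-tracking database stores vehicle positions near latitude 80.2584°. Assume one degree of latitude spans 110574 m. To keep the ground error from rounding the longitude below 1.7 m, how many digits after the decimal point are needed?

At 80.2584° one degree of longitude covers 110574 × cos 80.2584° ≈ 110574 × 0.1692 ≈ 18709.7 m.
With N decimal places the half-ulp bound is 0.5·10⁻ᴺ°, or 0.5·10⁻ᴺ × 18709.7 m on the ground.
Setting 9354.84 × 10⁻ᴺ ≤ 1.7 gives 10ᴺ ≥ 5503, i.e. N ≥ 3.74.
At 3 places the error can reach 9.35 m, but 4 places keeps it to 0.935 m.

4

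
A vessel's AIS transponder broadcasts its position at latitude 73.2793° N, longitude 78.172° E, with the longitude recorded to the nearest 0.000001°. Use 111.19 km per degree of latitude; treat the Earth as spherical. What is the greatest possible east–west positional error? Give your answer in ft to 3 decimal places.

Rounding to 6 decimal places leaves the longitude within ±5e-07° of the true value.
One degree of longitude at 73.2793° is 111190 × cos 73.2793° ≈ 111190 × 0.2877 = 31990.1 m.
Maximum E–W displacement: 5e-07 × 31990.1 = 0.015995 m.
Converting: 0.015995 m × 3.2808 ft/m ≈ 0.052477 ft.

0.052 ft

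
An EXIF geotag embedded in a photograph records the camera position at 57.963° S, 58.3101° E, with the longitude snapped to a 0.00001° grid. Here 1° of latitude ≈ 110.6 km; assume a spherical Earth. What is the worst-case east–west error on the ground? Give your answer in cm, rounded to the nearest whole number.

29 cm

With a 0.00001° grid the true value lies within half a step, ±0.00001°/2 = ±5e-06°, of the stored one.
Parallels shrink by cos φ, so at 57.963° a degree of longitude is 110600 × 0.5305 ≈ 58669.6 m.
East–west error: 5e-06° × 58669.6 m/° ≈ 0.293348 m.
That is 0.293348 m = 29.335 cm.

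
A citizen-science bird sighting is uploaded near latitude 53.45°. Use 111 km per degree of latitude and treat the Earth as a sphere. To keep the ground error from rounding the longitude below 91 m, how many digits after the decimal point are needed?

3

At 53.45° one degree of longitude covers 111000 × cos 53.45° ≈ 111000 × 0.5955 ≈ 66103.2 m.
With N decimal places the half-ulp bound is 0.5·10⁻ᴺ°, or 0.5·10⁻ᴺ × 66103.2 m on the ground.
Need 0.5 × 66103.2 × 10⁻ᴺ ≤ 91 → 10⁻ᴺ ≤ 2.753e-03, so N ≥ 2.56.
So 3 decimal places suffice (33.1 m); 2 would allow up to 331 m.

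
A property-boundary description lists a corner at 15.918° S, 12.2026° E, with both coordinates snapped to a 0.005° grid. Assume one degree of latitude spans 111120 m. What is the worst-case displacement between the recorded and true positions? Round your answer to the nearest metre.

With a 0.005° grid the true value lies within half a step, ±0.005°/2 = ±0.0025°, of the stored one.
N–S: 0.0025° × 111120 m/° = 277.8 m.
East–west component at 15.918°: 0.0025° × 111120 × cos 15.918° ≈ 0.0025 × 106859 ≈ 267.148 m.
Worst case both components are at the extreme and orthogonal: √(277.8² + 267.148²) ≈ 385.41 m.

385 metres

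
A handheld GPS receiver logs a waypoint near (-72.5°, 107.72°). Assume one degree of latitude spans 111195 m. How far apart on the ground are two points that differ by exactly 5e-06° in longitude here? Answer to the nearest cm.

17 cm

One degree of longitude here spans 111195 × cos 72.5° = 111195 × 0.3007 ≈ 33437 m; 5e-06° of that is 0.167185 m.
That is 0.167185 m = 16.718 cm.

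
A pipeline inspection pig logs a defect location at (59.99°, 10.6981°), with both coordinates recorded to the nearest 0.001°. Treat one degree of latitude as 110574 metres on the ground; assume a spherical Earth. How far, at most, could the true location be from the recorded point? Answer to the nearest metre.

Rounding to 3 decimal places leaves each coordinate within ±0.0005° of the true value.
North–south component: 0.0005° × 110574 = 55.287 m.
E–W at 59.99°: 0.0005° × 110574 × cos 59.99° = 0.0005 × 110574 × 0.5002 ≈ 27.6519 m.
The two errors are perpendicular, so the maximum displacement is √(55.287² + 27.6519²) ≈ 61.8165 m.

62 metres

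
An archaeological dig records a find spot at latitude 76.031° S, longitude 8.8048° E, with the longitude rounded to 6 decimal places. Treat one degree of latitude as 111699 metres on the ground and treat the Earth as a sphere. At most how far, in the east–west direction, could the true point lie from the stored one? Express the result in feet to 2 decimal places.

0.04 feet

Rounding to 6 decimal places leaves the longitude within ±5e-07° of the true value.
Parallels shrink by cos φ, so at 76.031° a degree of longitude is 111699 × 0.2414 ≈ 26963.8 m.
Maximum E–W displacement: 5e-07 × 26963.8 = 0.0134819 m.
Converting: 0.0134819 m × 3.2808 ft/m ≈ 0.044232 ft.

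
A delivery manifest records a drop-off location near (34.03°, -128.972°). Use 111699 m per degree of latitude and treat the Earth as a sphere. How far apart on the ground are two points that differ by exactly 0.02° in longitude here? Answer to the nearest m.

1851 m

One degree of longitude here spans 111699 × cos 34.03° = 111699 × 0.8287 ≈ 92570 m; 0.02° of that is 1851.4 m.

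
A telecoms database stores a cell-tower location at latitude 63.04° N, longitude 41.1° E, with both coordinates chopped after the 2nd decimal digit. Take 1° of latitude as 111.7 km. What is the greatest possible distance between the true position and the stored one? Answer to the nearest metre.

Truncating at 2 decimal places can drop up to a full unit in the last place, so each coordinate may be off by as much as 0.01°.
Latitude error → 0.01 × 111700 = 1117 m along the meridian.
Longitude error → 0.01 × 111700 × cos 63.04° = 0.01 × 111700 × 0.4534 ≈ 506.412 m.
The two errors are perpendicular, so the maximum displacement is √(1117² + 506.412²) ≈ 1226.43 m.

1226 metres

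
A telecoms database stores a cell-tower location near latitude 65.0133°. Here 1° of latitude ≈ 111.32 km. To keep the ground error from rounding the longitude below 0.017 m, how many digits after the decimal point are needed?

7 decimal places

At 65.0133° one degree of longitude covers 111320 × cos 65.0133° ≈ 111320 × 0.4224 ≈ 47022.4 m.
N decimal places → at most half a unit in the last place, 0.5 × 10⁻ᴺ° = 47022.4/2 × 10⁻ᴺ m.
Setting 23511.2 × 10⁻ᴺ ≤ 0.017 gives 10ᴺ ≥ 1.383e+06, i.e. N ≥ 6.14.
At 6 places the error can reach 0.0235 m, but 7 places keeps it to 0.00235 m.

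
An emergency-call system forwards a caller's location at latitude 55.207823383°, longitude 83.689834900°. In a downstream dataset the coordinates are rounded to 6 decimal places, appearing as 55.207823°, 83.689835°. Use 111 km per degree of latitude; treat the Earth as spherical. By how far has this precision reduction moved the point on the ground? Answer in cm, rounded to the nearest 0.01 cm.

The latitude changed by +0.000000383° and the longitude by -0.000000100°.
N–S: 0.000000383° × 111000 m/° = 0.042513 m.
East–west at this latitude: -0.000000100° × 111000 × cos 55.2078° ≈ -0.000000100 × 63336.8 = -0.00633368 m.
Hypotenuse of the two orthogonal shifts: √(0.042513² + 0.00633368²) = 0.0429822 m.
That is 0.0429822 m = 4.2982 cm.

4.30 cm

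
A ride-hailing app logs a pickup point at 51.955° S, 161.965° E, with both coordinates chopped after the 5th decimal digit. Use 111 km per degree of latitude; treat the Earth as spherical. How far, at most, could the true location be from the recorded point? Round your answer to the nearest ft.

Truncating at 5 decimal places can drop up to a full unit in the last place, so each coordinate may be off by as much as 1e-05°.
Latitude error → 1e-05 × 111000 = 1.11 m along the meridian.
E–W at 51.955°: 1e-05° × 111000 × cos 51.955° = 1e-05 × 111000 × 0.6163 ≈ 0.684071 m.
Worst case both components are at the extreme and orthogonal: √(1.11² + 0.684071²) ≈ 1.30386 m.
In feet: 1.30386 m ÷ 0.3048 ≈ 4.2778 ft.

4 ft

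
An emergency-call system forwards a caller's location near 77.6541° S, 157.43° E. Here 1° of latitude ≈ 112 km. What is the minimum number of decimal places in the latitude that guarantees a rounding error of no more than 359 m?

One degree of latitude covers 112000 m.
N decimal places → at most half a unit in the last place, 0.5 × 10⁻ᴺ° = 112000/2 × 10⁻ᴺ m.
Setting 56000 × 10⁻ᴺ ≤ 359 gives 10ᴺ ≥ 156, i.e. N ≥ 2.19.
N = 2 would give 560 m (too coarse); N = 3 gives 56 m ≤ 359 m.

3 decimal places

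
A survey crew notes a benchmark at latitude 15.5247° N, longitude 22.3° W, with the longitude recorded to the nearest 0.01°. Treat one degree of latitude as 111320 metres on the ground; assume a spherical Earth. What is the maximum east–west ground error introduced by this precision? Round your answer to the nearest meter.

536 meters

Rounding to 2 decimal places leaves the longitude within ±0.005° of the true value.
One degree of longitude at 15.5247° is 111320 × cos 15.5247° ≈ 111320 × 0.9635 = 107259 m.
East–west error: 0.005° × 107259 m/° ≈ 536.293 m.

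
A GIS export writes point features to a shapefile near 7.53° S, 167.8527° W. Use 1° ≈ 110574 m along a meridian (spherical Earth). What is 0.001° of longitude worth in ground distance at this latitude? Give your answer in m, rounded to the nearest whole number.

110 m

One degree of longitude here spans 110574 × cos 7.53° = 110574 × 0.9914 ≈ 109620 m; 0.001° of that is 109.62 m.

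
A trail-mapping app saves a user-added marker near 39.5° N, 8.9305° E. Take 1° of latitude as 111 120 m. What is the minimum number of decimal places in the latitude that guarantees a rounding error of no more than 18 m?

4 decimal places

One degree of latitude covers 111120 m.
N decimal places → at most half a unit in the last place, 0.5 × 10⁻ᴺ° = 111120/2 × 10⁻ᴺ m.
Need 0.5 × 111120 × 10⁻ᴺ ≤ 18 → 10⁻ᴺ ≤ 3.240e-04, so N ≥ 3.49.
At 3 places the error can reach 55.6 m, but 4 places keeps it to 5.56 m.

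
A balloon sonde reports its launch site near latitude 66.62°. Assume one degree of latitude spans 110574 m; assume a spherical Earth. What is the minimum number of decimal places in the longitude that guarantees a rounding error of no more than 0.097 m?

At 66.62° one degree of longitude covers 110574 × cos 66.62° ≈ 110574 × 0.3968 ≈ 43878.8 m.
Rounding to N decimal places gives at most 0.5 × 10⁻ᴺ degrees of error, i.e. 0.5 × 10⁻ᴺ × 43878.8 m.
Setting 21939.4 × 10⁻ᴺ ≤ 0.097 gives 10ᴺ ≥ 2.262e+05, i.e. N ≥ 5.35.
At 5 places the error can reach 0.219 m, but 6 places keeps it to 0.0219 m.

6 decimal places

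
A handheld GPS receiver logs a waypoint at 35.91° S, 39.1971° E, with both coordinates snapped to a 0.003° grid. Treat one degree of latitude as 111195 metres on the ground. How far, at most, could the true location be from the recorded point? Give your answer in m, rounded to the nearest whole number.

With a 0.003° grid the true value lies within half a step, ±0.003°/2 = ±0.0015°, of the stored one.
Latitude error → 0.0015 × 111195 = 166.792 m along the meridian.
Longitude error → 0.0015 × 111195 × cos 35.91° = 0.0015 × 111195 × 0.8099 ≈ 135.092 m.
Combining orthogonally: (166.792² + 135.092²)^½ ≈ 214.638 m.

215 m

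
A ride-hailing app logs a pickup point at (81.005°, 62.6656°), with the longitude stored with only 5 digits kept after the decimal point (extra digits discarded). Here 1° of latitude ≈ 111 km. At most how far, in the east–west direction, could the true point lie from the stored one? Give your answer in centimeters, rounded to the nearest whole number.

17 centimeters

Truncating at 5 decimal places can drop up to a full unit in the last place, so the longitude may be off by as much as 1e-05°.
One degree of longitude at 81.005° is 111000 × cos 81.005° ≈ 111000 × 0.1563 = 17354.7 m.
Maximum E–W displacement: 1e-05 × 17354.7 = 0.173547 m.
That is 0.173547 m = 17.355 cm.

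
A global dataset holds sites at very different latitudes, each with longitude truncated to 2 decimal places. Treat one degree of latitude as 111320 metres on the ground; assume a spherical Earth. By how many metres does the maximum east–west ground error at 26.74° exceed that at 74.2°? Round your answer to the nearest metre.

Truncating at 2 decimal places can drop up to a full unit in the last place, so the longitude may be off by as much as 0.01°.
At 26.74°: 0.01° × 111320 × cos 26.74° = 0.01 × 111320 × 0.8931 ≈ 994.15 m.
Error at 74.2° = 0.01° × 111320 × cos 74.2° ≈ 1113.2 × 0.2723 = 303.1 m.
Difference: 994.15 − 303.1 = 691.05 m.

691 metres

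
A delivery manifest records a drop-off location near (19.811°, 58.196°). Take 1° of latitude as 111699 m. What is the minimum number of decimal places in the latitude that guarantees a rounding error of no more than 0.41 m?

6

One degree of latitude covers 111699 m.
N decimal places → at most half a unit in the last place, 0.5 × 10⁻ᴺ° = 111699/2 × 10⁻ᴺ m.
Need 0.5 × 111699 × 10⁻ᴺ ≤ 0.41 → 10⁻ᴺ ≤ 7.341e-06, so N ≥ 5.13.
N = 5 would give 0.558 m (too coarse); N = 6 gives 0.0558 m ≤ 0.41 m.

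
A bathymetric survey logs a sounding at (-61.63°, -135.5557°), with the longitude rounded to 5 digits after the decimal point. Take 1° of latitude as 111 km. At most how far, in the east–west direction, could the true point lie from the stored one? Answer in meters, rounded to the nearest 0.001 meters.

Rounding to 5 decimal places leaves the longitude within ±5e-06° of the true value.
One degree of longitude at 61.63° is 111000 × cos 61.63° ≈ 111000 × 0.4752 = 52743.2 m.
Maximum E–W displacement: 5e-06 × 52743.2 = 0.263716 m.

0.264 meters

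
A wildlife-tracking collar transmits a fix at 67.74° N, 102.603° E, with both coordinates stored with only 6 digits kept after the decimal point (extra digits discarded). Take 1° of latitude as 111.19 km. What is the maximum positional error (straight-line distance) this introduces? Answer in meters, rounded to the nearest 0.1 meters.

0.1 meters

Truncating at 6 decimal places can drop up to a full unit in the last place, so each coordinate may be off by as much as 1e-06°.
N–S: 1e-06° × 111190 m/° = 0.11119 m.
Longitude error → 1e-06 × 111190 × cos 67.74° = 1e-06 × 111190 × 0.3788 ≈ 0.0421199 m.
Worst case both components are at the extreme and orthogonal: √(0.11119² + 0.0421199²) ≈ 0.1189 m.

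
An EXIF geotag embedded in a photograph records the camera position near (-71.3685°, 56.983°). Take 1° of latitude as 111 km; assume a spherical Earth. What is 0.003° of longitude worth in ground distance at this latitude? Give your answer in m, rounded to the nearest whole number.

106 m

At 71.3685° a degree of longitude is 111000 × cos 71.3685° ≈ 35462.3 m, so 0.003° corresponds to 106.387 m.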